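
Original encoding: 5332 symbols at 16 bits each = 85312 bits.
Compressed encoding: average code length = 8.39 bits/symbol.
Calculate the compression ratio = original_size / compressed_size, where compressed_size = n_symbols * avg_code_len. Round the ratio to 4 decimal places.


original_size = n_symbols * orig_bits = 5332 * 16 = 85312 bits
compressed_size = n_symbols * avg_code_len = 5332 * 8.39 = 44735.48 bits
ratio = original_size / compressed_size = 85312 / 44735.48 = 1.907

Compression ratio = 1.907


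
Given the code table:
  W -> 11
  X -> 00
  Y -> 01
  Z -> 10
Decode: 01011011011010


Decoding:
01 -> Y
01 -> Y
10 -> Z
11 -> W
01 -> Y
10 -> Z
10 -> Z


Result: YYZWYZZ


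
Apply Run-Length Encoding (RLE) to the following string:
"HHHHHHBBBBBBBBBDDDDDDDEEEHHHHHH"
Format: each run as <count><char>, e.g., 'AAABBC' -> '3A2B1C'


Scanning runs left to right:
  i=0: run of 'H' x 6 -> '6H'
  i=6: run of 'B' x 9 -> '9B'
  i=15: run of 'D' x 7 -> '7D'
  i=22: run of 'E' x 3 -> '3E'
  i=25: run of 'H' x 6 -> '6H'

RLE = 6H9B7D3E6H


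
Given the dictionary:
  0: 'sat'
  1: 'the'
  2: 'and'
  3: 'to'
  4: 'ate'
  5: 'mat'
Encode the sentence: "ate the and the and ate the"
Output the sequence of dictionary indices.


Look up each word in the dictionary:
  'ate' -> 4
  'the' -> 1
  'and' -> 2
  'the' -> 1
  'and' -> 2
  'ate' -> 4
  'the' -> 1

Encoded: [4, 1, 2, 1, 2, 4, 1]


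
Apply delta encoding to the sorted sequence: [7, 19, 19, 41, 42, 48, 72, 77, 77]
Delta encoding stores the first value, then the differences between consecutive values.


First value: 7
Deltas:
  19 - 7 = 12
  19 - 19 = 0
  41 - 19 = 22
  42 - 41 = 1
  48 - 42 = 6
  72 - 48 = 24
  77 - 72 = 5
  77 - 77 = 0


Delta encoded: [7, 12, 0, 22, 1, 6, 24, 5, 0]


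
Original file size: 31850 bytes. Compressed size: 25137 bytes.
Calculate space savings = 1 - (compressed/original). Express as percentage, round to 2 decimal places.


ratio = compressed/original = 25137/31850 = 0.789231
savings = 1 - ratio = 1 - 0.789231 = 0.210769
as a percentage: 0.210769 * 100 = 21.08%

Space savings = 1 - 25137/31850 = 21.08%


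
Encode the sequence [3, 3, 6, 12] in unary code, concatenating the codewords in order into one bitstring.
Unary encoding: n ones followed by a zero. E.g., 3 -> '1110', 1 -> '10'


Encode each number as n ones followed by a terminating 0:
  3 -> 1110 (4 bits)
  3 -> 1110 (4 bits)
  6 -> 1111110 (7 bits)
  12 -> 1111111111110 (13 bits)
Total length = 4 + 4 + 7 + 13 = 28 bits.

Unary([3, 3, 6, 12]) = 1110111011111101111111111110 (28 bits)


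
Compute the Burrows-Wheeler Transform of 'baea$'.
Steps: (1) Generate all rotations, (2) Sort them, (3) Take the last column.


Rotations (sorted):
  0: $baea -> last char: a
  1: a$bae -> last char: e
  2: aea$b -> last char: b
  3: baea$ -> last char: $
  4: ea$ba -> last char: a


BWT = aeb$a


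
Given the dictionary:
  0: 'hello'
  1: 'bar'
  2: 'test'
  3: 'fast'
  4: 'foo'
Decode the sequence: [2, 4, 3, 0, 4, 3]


Look up each index in the dictionary:
  2 -> 'test'
  4 -> 'foo'
  3 -> 'fast'
  0 -> 'hello'
  4 -> 'foo'
  3 -> 'fast'

Decoded: "test foo fast hello foo fast"


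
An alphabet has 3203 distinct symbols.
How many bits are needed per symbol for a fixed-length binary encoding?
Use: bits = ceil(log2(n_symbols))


log2(3203) = 11.6452
Bracket: 2^11 = 2048 < 3203 <= 2^12 = 4096
So ceil(log2(3203)) = 12

bits = ceil(log2(3203)) = ceil(11.6452) = 12 bits


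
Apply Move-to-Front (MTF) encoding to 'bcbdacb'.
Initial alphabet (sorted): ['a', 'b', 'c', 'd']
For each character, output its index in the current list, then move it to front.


MTF encoding:
'b': index 1 in ['a', 'b', 'c', 'd'] -> ['b', 'a', 'c', 'd']
'c': index 2 in ['b', 'a', 'c', 'd'] -> ['c', 'b', 'a', 'd']
'b': index 1 in ['c', 'b', 'a', 'd'] -> ['b', 'c', 'a', 'd']
'd': index 3 in ['b', 'c', 'a', 'd'] -> ['d', 'b', 'c', 'a']
'a': index 3 in ['d', 'b', 'c', 'a'] -> ['a', 'd', 'b', 'c']
'c': index 3 in ['a', 'd', 'b', 'c'] -> ['c', 'a', 'd', 'b']
'b': index 3 in ['c', 'a', 'd', 'b'] -> ['b', 'c', 'a', 'd']


Output: [1, 2, 1, 3, 3, 3, 3]


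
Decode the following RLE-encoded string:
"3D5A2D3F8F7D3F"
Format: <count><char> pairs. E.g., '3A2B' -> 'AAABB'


Expanding each <count><char> pair:
  3D -> 'DDD'
  5A -> 'AAAAA'
  2D -> 'DD'
  3F -> 'FFF'
  8F -> 'FFFFFFFF'
  7D -> 'DDDDDDD'
  3F -> 'FFF'

Decoded = DDDAAAAADDFFFFFFFFFFFDDDDDDDFFF


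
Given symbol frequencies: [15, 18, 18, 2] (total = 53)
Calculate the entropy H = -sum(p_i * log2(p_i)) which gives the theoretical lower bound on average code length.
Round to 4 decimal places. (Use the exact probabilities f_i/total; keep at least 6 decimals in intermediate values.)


Per-symbol terms -p_i * log2(p_i) with p_i = f_i/53:
  p = 15/53 = 0.283019: log2(p) = -1.821030, -p*log2(p) = 0.515386
  p = 18/53 = 0.339623: log2(p) = -1.557995, -p*log2(p) = 0.529131
  p = 18/53 = 0.339623: log2(p) = -1.557995, -p*log2(p) = 0.529131
  p = 2/53 = 0.037736: log2(p) = -4.727920, -p*log2(p) = 0.178412
H = 0.515386 + 0.529131 + 0.529131 + 0.178412 = 1.752060

H = 1.7521 bits/symbol


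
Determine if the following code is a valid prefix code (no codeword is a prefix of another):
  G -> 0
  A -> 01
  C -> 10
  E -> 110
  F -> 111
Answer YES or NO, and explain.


Checking each pair (does one codeword prefix another?):
  G='0' vs A='01': prefix -- VIOLATION

NO -- this is NOT a valid prefix code. G (0) is a prefix of A (01).


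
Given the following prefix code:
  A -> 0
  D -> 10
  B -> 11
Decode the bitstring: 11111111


Decoding step by step:
Bits 11 -> B
Bits 11 -> B
Bits 11 -> B
Bits 11 -> B


Decoded message: BBBB


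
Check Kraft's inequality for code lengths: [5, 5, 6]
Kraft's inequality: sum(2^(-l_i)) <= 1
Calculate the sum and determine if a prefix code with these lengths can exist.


Sum = 2^(-5) + 2^(-5) + 2^(-6)
    = 0.03125 + 0.03125 + 0.015625
    = 5/64 = 0.078125
Since 0.078125 <= 1, Kraft's inequality IS satisfied.
A prefix code with these lengths CAN exist.

Kraft sum = 0.078125. Satisfied.


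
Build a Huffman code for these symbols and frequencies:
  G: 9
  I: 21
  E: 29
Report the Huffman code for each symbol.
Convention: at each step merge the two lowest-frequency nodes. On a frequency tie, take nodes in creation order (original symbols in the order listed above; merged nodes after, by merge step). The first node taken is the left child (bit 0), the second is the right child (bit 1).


Huffman tree construction:
Step 1: Merge G(9) + I(21) = 30
Step 2: Merge E(29) + (G+I)(30) = 59
Read each symbol's code off the tree from the root (left child = 0, right child = 1).

Codes:
  G: 10 (length 2)
  I: 11 (length 2)
  E: 0 (length 1)
Average code length: 89/59 = 1.5085 bits/symbol


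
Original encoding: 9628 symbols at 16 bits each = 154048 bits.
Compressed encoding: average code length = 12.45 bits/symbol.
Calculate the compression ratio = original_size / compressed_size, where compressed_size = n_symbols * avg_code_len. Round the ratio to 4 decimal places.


original_size = n_symbols * orig_bits = 9628 * 16 = 154048 bits
compressed_size = n_symbols * avg_code_len = 9628 * 12.45 = 119868.6 bits
ratio = original_size / compressed_size = 154048 / 119868.6 = 1.2851

Compression ratio = 1.2851


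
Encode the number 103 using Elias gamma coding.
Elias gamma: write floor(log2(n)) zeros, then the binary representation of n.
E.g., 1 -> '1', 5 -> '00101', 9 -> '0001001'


num_bits = floor(log2(103)) + 1 = 7
leading_zeros = num_bits - 1 = 6
binary(103) = 1100111

Elias gamma(103) = '000000' + '1100111' = 0000001100111 (13 bits)


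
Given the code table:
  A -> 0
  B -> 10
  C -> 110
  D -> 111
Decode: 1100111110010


Decoding:
110 -> C
0 -> A
111 -> D
110 -> C
0 -> A
10 -> B


Result: CADCAB


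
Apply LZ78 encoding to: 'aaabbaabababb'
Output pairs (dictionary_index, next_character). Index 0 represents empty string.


LZ78 encoding steps:
Dictionary: {0: ''}
Step 1: w='' (idx 0), next='a' -> output (0, 'a'), add 'a' as idx 1
Step 2: w='a' (idx 1), next='a' -> output (1, 'a'), add 'aa' as idx 2
Step 3: w='' (idx 0), next='b' -> output (0, 'b'), add 'b' as idx 3
Step 4: w='b' (idx 3), next='a' -> output (3, 'a'), add 'ba' as idx 4
Step 5: w='a' (idx 1), next='b' -> output (1, 'b'), add 'ab' as idx 5
Step 6: w='ab' (idx 5), next='a' -> output (5, 'a'), add 'aba' as idx 6
Step 7: w='b' (idx 3), next='b' -> output (3, 'b'), add 'bb' as idx 7


Encoded: [(0, 'a'), (1, 'a'), (0, 'b'), (3, 'a'), (1, 'b'), (5, 'a'), (3, 'b')]


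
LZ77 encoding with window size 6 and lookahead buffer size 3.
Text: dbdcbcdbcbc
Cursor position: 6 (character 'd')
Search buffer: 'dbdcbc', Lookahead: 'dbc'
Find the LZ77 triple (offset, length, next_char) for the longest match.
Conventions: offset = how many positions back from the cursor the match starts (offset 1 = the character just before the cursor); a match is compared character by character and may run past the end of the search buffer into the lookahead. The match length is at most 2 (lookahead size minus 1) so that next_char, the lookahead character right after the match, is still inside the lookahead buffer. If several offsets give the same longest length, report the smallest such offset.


Try each offset into the search buffer:
  offset=1 (pos 5, char 'c'): match length 0
  offset=2 (pos 4, char 'b'): match length 0
  offset=3 (pos 3, char 'c'): match length 0
  offset=4 (pos 2, char 'd'): match length 1
  offset=5 (pos 1, char 'b'): match length 0
  offset=6 (pos 0, char 'd'): match length 2
Longest match has length 2 at offset 6.
next_char = character at position 6 + 2 = 8 -> 'c'

Best match: offset=6, length=2 (matching 'db' starting at position 0)
LZ77 triple: (6, 2, 'c')


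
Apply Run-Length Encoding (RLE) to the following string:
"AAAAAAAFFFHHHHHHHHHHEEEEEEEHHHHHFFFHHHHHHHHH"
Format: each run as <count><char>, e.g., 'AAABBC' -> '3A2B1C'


Scanning runs left to right:
  i=0: run of 'A' x 7 -> '7A'
  i=7: run of 'F' x 3 -> '3F'
  i=10: run of 'H' x 10 -> '10H'
  i=20: run of 'E' x 7 -> '7E'
  i=27: run of 'H' x 5 -> '5H'
  i=32: run of 'F' x 3 -> '3F'
  i=35: run of 'H' x 9 -> '9H'

RLE = 7A3F10H7E5H3F9H


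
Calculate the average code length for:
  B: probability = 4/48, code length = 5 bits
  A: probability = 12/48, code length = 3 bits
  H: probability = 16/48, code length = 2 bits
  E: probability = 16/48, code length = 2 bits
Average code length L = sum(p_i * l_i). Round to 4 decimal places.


Weighted contributions p_i * l_i:
  B: (4/48) * 5 = 20/48
  A: (12/48) * 3 = 36/48
  H: (16/48) * 2 = 32/48
  E: (16/48) * 2 = 32/48
Sum = (20 + 36 + 32 + 32)/48 = 120/48

L = 120/48 = 2.5000 bits/symbol


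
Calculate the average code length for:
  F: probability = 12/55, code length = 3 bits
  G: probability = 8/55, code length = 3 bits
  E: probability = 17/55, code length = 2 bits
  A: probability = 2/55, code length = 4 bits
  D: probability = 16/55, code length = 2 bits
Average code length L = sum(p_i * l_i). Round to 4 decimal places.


Weighted contributions p_i * l_i:
  F: (12/55) * 3 = 36/55
  G: (8/55) * 3 = 24/55
  E: (17/55) * 2 = 34/55
  A: (2/55) * 4 = 8/55
  D: (16/55) * 2 = 32/55
Sum = (36 + 24 + 34 + 8 + 32)/55 = 134/55

L = 134/55 = 2.4364 bits/symbol


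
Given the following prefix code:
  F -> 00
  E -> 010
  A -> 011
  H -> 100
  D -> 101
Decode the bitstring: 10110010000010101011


Decoding step by step:
Bits 101 -> D
Bits 100 -> H
Bits 100 -> H
Bits 00 -> F
Bits 010 -> E
Bits 101 -> D
Bits 011 -> A


Decoded message: DHHFEDA


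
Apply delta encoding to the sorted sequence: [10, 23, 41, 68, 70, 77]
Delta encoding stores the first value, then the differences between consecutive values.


First value: 10
Deltas:
  23 - 10 = 13
  41 - 23 = 18
  68 - 41 = 27
  70 - 68 = 2
  77 - 70 = 7


Delta encoded: [10, 13, 18, 27, 2, 7]


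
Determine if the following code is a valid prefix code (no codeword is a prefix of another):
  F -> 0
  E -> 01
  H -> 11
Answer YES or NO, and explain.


Checking each pair (does one codeword prefix another?):
  F='0' vs E='01': prefix -- VIOLATION

NO -- this is NOT a valid prefix code. F (0) is a prefix of E (01).


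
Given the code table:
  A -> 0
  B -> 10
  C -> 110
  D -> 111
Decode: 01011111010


Decoding:
0 -> A
10 -> B
111 -> D
110 -> C
10 -> B


Result: ABDCB


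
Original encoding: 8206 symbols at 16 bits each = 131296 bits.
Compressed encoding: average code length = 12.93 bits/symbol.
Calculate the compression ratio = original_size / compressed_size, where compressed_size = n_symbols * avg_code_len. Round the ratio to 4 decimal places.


original_size = n_symbols * orig_bits = 8206 * 16 = 131296 bits
compressed_size = n_symbols * avg_code_len = 8206 * 12.93 = 106103.58 bits
ratio = original_size / compressed_size = 131296 / 106103.58 = 1.2374

Compression ratio = 1.2374


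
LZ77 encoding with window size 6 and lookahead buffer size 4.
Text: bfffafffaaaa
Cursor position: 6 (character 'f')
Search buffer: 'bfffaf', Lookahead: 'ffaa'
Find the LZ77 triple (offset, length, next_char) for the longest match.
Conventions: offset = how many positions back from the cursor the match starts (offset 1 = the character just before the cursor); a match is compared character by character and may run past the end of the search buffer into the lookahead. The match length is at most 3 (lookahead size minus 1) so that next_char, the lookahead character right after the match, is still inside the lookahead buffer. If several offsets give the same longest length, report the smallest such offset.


Try each offset into the search buffer:
  offset=1 (pos 5, char 'f'): match length 2
  offset=2 (pos 4, char 'a'): match length 0
  offset=3 (pos 3, char 'f'): match length 1
  offset=4 (pos 2, char 'f'): match length 3
  offset=5 (pos 1, char 'f'): match length 2
  offset=6 (pos 0, char 'b'): match length 0
Longest match has length 3 at offset 4.
next_char = character at position 6 + 3 = 9 -> 'a'

Best match: offset=4, length=3 (matching 'ffa' starting at position 2)
LZ77 triple: (4, 3, 'a')


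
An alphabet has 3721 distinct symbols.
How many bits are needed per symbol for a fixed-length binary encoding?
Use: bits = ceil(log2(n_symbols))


log2(3721) = 11.8615
Bracket: 2^11 = 2048 < 3721 <= 2^12 = 4096
So ceil(log2(3721)) = 12

bits = ceil(log2(3721)) = ceil(11.8615) = 12 bits


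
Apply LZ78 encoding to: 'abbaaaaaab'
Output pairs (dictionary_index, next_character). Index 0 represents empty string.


LZ78 encoding steps:
Dictionary: {0: ''}
Step 1: w='' (idx 0), next='a' -> output (0, 'a'), add 'a' as idx 1
Step 2: w='' (idx 0), next='b' -> output (0, 'b'), add 'b' as idx 2
Step 3: w='b' (idx 2), next='a' -> output (2, 'a'), add 'ba' as idx 3
Step 4: w='a' (idx 1), next='a' -> output (1, 'a'), add 'aa' as idx 4
Step 5: w='aa' (idx 4), next='a' -> output (4, 'a'), add 'aaa' as idx 5
Step 6: w='b' (idx 2), end of input -> output (2, '')


Encoded: [(0, 'a'), (0, 'b'), (2, 'a'), (1, 'a'), (4, 'a'), (2, '')]


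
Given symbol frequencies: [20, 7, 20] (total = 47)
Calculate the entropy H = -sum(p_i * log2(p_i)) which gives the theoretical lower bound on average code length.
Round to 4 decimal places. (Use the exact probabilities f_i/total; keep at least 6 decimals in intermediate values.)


Per-symbol terms -p_i * log2(p_i) with p_i = f_i/47:
  p = 20/47 = 0.425532: log2(p) = -1.232661, -p*log2(p) = 0.524536
  p = 7/47 = 0.148936: log2(p) = -2.747234, -p*log2(p) = 0.409163
  p = 20/47 = 0.425532: log2(p) = -1.232661, -p*log2(p) = 0.524536
H = 0.524536 + 0.409163 + 0.524536 = 1.458235

H = 1.4582 bits/symbol


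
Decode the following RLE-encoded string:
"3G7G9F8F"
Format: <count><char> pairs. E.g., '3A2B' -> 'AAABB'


Expanding each <count><char> pair:
  3G -> 'GGG'
  7G -> 'GGGGGGG'
  9F -> 'FFFFFFFFF'
  8F -> 'FFFFFFFF'

Decoded = GGGGGGGGGGFFFFFFFFFFFFFFFFF


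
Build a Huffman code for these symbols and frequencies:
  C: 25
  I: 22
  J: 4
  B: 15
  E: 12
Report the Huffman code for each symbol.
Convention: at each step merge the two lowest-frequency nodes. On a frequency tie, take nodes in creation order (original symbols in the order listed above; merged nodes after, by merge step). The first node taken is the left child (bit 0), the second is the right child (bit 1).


Huffman tree construction:
Step 1: Merge J(4) + E(12) = 16
Step 2: Merge B(15) + (J+E)(16) = 31
Step 3: Merge I(22) + C(25) = 47
Step 4: Merge (B+(J+E))(31) + (I+C)(47) = 78
Read each symbol's code off the tree from the root (left child = 0, right child = 1).

Codes:
  C: 11 (length 2)
  I: 10 (length 2)
  J: 010 (length 3)
  B: 00 (length 2)
  E: 011 (length 3)
Average code length: 172/78 = 2.2051 bits/symbol


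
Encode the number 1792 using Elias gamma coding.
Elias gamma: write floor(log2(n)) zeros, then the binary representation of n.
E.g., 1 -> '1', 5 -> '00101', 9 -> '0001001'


num_bits = floor(log2(1792)) + 1 = 11
leading_zeros = num_bits - 1 = 10
binary(1792) = 11100000000

Elias gamma(1792) = '0000000000' + '11100000000' = 000000000011100000000 (21 bits)


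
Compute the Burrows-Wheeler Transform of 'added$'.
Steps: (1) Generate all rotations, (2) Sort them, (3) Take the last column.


Rotations (sorted):
  0: $added -> last char: d
  1: added$ -> last char: $
  2: d$adde -> last char: e
  3: dded$a -> last char: a
  4: ded$ad -> last char: d
  5: ed$add -> last char: d


BWT = d$eadd


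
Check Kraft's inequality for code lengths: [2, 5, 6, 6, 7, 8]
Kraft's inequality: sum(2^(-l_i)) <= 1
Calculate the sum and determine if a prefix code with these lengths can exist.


Sum = 2^(-2) + 2^(-5) + 2^(-6) + 2^(-6) + 2^(-7) + 2^(-8)
    = 0.25 + 0.03125 + 0.015625 + 0.015625 + 0.0078125 + 0.00390625
    = 83/256 = 0.32421875
Since 0.32421875 <= 1, Kraft's inequality IS satisfied.
A prefix code with these lengths CAN exist.

Kraft sum = 0.32421875. Satisfied.


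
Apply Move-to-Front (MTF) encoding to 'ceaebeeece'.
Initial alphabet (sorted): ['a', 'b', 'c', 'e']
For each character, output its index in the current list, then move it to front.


MTF encoding:
'c': index 2 in ['a', 'b', 'c', 'e'] -> ['c', 'a', 'b', 'e']
'e': index 3 in ['c', 'a', 'b', 'e'] -> ['e', 'c', 'a', 'b']
'a': index 2 in ['e', 'c', 'a', 'b'] -> ['a', 'e', 'c', 'b']
'e': index 1 in ['a', 'e', 'c', 'b'] -> ['e', 'a', 'c', 'b']
'b': index 3 in ['e', 'a', 'c', 'b'] -> ['b', 'e', 'a', 'c']
'e': index 1 in ['b', 'e', 'a', 'c'] -> ['e', 'b', 'a', 'c']
'e': index 0 in ['e', 'b', 'a', 'c'] -> ['e', 'b', 'a', 'c']
'e': index 0 in ['e', 'b', 'a', 'c'] -> ['e', 'b', 'a', 'c']
'c': index 3 in ['e', 'b', 'a', 'c'] -> ['c', 'e', 'b', 'a']
'e': index 1 in ['c', 'e', 'b', 'a'] -> ['e', 'c', 'b', 'a']


Output: [2, 3, 2, 1, 3, 1, 0, 0, 3, 1]


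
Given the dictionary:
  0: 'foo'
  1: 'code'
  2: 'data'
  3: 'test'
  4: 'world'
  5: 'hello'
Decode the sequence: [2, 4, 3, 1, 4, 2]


Look up each index in the dictionary:
  2 -> 'data'
  4 -> 'world'
  3 -> 'test'
  1 -> 'code'
  4 -> 'world'
  2 -> 'data'

Decoded: "data world test code world data"


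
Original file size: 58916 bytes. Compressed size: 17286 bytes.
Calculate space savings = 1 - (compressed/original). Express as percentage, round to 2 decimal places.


ratio = compressed/original = 17286/58916 = 0.293401
savings = 1 - ratio = 1 - 0.293401 = 0.706599
as a percentage: 0.706599 * 100 = 70.66%

Space savings = 1 - 17286/58916 = 70.66%


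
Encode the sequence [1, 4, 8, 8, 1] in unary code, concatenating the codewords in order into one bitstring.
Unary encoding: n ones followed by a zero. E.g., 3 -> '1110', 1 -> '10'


Encode each number as n ones followed by a terminating 0:
  1 -> 10 (2 bits)
  4 -> 11110 (5 bits)
  8 -> 111111110 (9 bits)
  8 -> 111111110 (9 bits)
  1 -> 10 (2 bits)
Total length = 2 + 5 + 9 + 9 + 2 = 27 bits.

Unary([1, 4, 8, 8, 1]) = 101111011111111011111111010 (27 bits)


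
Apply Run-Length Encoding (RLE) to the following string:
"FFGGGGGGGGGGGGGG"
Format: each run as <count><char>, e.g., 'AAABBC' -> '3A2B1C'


Scanning runs left to right:
  i=0: run of 'F' x 2 -> '2F'
  i=2: run of 'G' x 14 -> '14G'

RLE = 2F14G


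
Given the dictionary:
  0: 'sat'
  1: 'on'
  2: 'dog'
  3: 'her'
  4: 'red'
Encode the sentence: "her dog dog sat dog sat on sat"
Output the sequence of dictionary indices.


Look up each word in the dictionary:
  'her' -> 3
  'dog' -> 2
  'dog' -> 2
  'sat' -> 0
  'dog' -> 2
  'sat' -> 0
  'on' -> 1
  'sat' -> 0

Encoded: [3, 2, 2, 0, 2, 0, 1, 0]


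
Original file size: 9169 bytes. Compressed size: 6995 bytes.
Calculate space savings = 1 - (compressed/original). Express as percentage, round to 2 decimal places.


ratio = compressed/original = 6995/9169 = 0.762897
savings = 1 - ratio = 1 - 0.762897 = 0.237103
as a percentage: 0.237103 * 100 = 23.71%

Space savings = 1 - 6995/9169 = 23.71%


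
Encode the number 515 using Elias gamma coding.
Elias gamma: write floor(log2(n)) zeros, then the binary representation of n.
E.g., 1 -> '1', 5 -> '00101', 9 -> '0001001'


num_bits = floor(log2(515)) + 1 = 10
leading_zeros = num_bits - 1 = 9
binary(515) = 1000000011

Elias gamma(515) = '000000000' + '1000000011' = 0000000001000000011 (19 bits)


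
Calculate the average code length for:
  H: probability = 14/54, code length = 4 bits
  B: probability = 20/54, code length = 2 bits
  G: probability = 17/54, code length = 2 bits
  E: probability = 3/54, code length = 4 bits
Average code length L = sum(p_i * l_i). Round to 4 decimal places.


Weighted contributions p_i * l_i:
  H: (14/54) * 4 = 56/54
  B: (20/54) * 2 = 40/54
  G: (17/54) * 2 = 34/54
  E: (3/54) * 4 = 12/54
Sum = (56 + 40 + 34 + 12)/54 = 142/54

L = 142/54 = 2.6296 bits/symbol


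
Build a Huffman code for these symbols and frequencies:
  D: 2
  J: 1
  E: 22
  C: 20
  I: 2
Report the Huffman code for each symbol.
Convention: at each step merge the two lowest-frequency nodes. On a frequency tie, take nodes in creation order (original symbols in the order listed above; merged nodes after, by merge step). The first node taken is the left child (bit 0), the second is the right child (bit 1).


Huffman tree construction:
Step 1: Merge J(1) + D(2) = 3
Step 2: Merge I(2) + (J+D)(3) = 5
Step 3: Merge (I+(J+D))(5) + C(20) = 25
Step 4: Merge E(22) + ((I+(J+D))+C)(25) = 47
Read each symbol's code off the tree from the root (left child = 0, right child = 1).

Codes:
  D: 1011 (length 4)
  J: 1010 (length 4)
  E: 0 (length 1)
  C: 11 (length 2)
  I: 100 (length 3)
Average code length: 80/47 = 1.7021 bits/symbol


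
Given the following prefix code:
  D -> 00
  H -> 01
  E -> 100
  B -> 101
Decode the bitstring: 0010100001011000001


Decoding step by step:
Bits 00 -> D
Bits 101 -> B
Bits 00 -> D
Bits 00 -> D
Bits 101 -> B
Bits 100 -> E
Bits 00 -> D
Bits 01 -> H


Decoded message: DBDDBEDH


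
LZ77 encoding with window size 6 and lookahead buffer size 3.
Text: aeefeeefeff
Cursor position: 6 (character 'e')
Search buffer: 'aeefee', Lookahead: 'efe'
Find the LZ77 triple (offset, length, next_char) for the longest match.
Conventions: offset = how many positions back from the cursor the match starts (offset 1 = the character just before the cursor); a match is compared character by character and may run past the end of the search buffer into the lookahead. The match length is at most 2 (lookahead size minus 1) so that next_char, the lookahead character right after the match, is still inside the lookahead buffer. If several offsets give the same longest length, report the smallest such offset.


Try each offset into the search buffer:
  offset=1 (pos 5, char 'e'): match length 1
  offset=2 (pos 4, char 'e'): match length 1
  offset=3 (pos 3, char 'f'): match length 0
  offset=4 (pos 2, char 'e'): match length 2
  offset=5 (pos 1, char 'e'): match length 1
  offset=6 (pos 0, char 'a'): match length 0
Longest match has length 2 at offset 4.
next_char = character at position 6 + 2 = 8 -> 'e'

Best match: offset=4, length=2 (matching 'ef' starting at position 2)
LZ77 triple: (4, 2, 'e')


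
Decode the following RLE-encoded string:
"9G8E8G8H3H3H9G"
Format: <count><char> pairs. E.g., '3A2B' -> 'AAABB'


Expanding each <count><char> pair:
  9G -> 'GGGGGGGGG'
  8E -> 'EEEEEEEE'
  8G -> 'GGGGGGGG'
  8H -> 'HHHHHHHH'
  3H -> 'HHH'
  3H -> 'HHH'
  9G -> 'GGGGGGGGG'

Decoded = GGGGGGGGGEEEEEEEEGGGGGGGGHHHHHHHHHHHHHHGGGGGGGGG


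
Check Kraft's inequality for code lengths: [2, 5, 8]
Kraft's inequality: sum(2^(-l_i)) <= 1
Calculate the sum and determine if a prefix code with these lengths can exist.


Sum = 2^(-2) + 2^(-5) + 2^(-8)
    = 0.25 + 0.03125 + 0.00390625
    = 73/256 = 0.28515625
Since 0.28515625 <= 1, Kraft's inequality IS satisfied.
A prefix code with these lengths CAN exist.

Kraft sum = 0.28515625. Satisfied.


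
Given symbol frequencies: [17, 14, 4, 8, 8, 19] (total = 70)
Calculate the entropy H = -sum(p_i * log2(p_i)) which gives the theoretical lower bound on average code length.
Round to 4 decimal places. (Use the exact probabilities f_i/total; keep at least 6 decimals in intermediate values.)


Per-symbol terms -p_i * log2(p_i) with p_i = f_i/70:
  p = 17/70 = 0.242857: log2(p) = -2.041820, -p*log2(p) = 0.495871
  p = 14/70 = 0.200000: log2(p) = -2.321928, -p*log2(p) = 0.464386
  p = 4/70 = 0.057143: log2(p) = -4.129283, -p*log2(p) = 0.235959
  p = 8/70 = 0.114286: log2(p) = -3.129283, -p*log2(p) = 0.357632
  p = 8/70 = 0.114286: log2(p) = -3.129283, -p*log2(p) = 0.357632
  p = 19/70 = 0.271429: log2(p) = -1.881356, -p*log2(p) = 0.510654
H = 0.495871 + 0.464386 + 0.235959 + 0.357632 + 0.357632 + 0.510654 = 2.422134

H = 2.4221 bits/symbol


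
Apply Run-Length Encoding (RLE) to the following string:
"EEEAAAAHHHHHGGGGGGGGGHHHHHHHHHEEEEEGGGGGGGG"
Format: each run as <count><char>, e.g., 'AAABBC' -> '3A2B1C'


Scanning runs left to right:
  i=0: run of 'E' x 3 -> '3E'
  i=3: run of 'A' x 4 -> '4A'
  i=7: run of 'H' x 5 -> '5H'
  i=12: run of 'G' x 9 -> '9G'
  i=21: run of 'H' x 9 -> '9H'
  i=30: run of 'E' x 5 -> '5E'
  i=35: run of 'G' x 8 -> '8G'

RLE = 3E4A5H9G9H5E8G


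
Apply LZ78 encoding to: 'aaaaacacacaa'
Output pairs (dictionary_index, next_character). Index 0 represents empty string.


LZ78 encoding steps:
Dictionary: {0: ''}
Step 1: w='' (idx 0), next='a' -> output (0, 'a'), add 'a' as idx 1
Step 2: w='a' (idx 1), next='a' -> output (1, 'a'), add 'aa' as idx 2
Step 3: w='aa' (idx 2), next='c' -> output (2, 'c'), add 'aac' as idx 3
Step 4: w='a' (idx 1), next='c' -> output (1, 'c'), add 'ac' as idx 4
Step 5: w='ac' (idx 4), next='a' -> output (4, 'a'), add 'aca' as idx 5
Step 6: w='a' (idx 1), end of input -> output (1, '')


Encoded: [(0, 'a'), (1, 'a'), (2, 'c'), (1, 'c'), (4, 'a'), (1, '')]


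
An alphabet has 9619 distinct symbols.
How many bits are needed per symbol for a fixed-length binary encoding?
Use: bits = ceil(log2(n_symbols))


log2(9619) = 13.2317
Bracket: 2^13 = 8192 < 9619 <= 2^14 = 16384
So ceil(log2(9619)) = 14

bits = ceil(log2(9619)) = ceil(13.2317) = 14 bits


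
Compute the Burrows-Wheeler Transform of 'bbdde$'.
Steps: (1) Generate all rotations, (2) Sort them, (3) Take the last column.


Rotations (sorted):
  0: $bbdde -> last char: e
  1: bbdde$ -> last char: $
  2: bdde$b -> last char: b
  3: dde$bb -> last char: b
  4: de$bbd -> last char: d
  5: e$bbdd -> last char: d


BWT = e$bbdd


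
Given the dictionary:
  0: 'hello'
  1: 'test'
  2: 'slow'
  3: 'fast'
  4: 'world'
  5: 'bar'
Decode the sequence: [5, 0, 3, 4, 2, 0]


Look up each index in the dictionary:
  5 -> 'bar'
  0 -> 'hello'
  3 -> 'fast'
  4 -> 'world'
  2 -> 'slow'
  0 -> 'hello'

Decoded: "bar hello fast world slow hello"


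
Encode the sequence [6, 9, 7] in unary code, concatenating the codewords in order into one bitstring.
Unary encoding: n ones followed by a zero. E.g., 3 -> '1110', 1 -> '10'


Encode each number as n ones followed by a terminating 0:
  6 -> 1111110 (7 bits)
  9 -> 1111111110 (10 bits)
  7 -> 11111110 (8 bits)
Total length = 7 + 10 + 8 = 25 bits.

Unary([6, 9, 7]) = 1111110111111111011111110 (25 bits)


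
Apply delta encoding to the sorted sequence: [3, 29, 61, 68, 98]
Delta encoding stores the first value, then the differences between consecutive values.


First value: 3
Deltas:
  29 - 3 = 26
  61 - 29 = 32
  68 - 61 = 7
  98 - 68 = 30


Delta encoded: [3, 26, 32, 7, 30]


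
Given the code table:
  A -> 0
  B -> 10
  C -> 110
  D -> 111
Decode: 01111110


Decoding:
0 -> A
111 -> D
111 -> D
0 -> A


Result: ADDA


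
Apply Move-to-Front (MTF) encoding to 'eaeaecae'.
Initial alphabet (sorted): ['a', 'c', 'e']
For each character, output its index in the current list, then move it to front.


MTF encoding:
'e': index 2 in ['a', 'c', 'e'] -> ['e', 'a', 'c']
'a': index 1 in ['e', 'a', 'c'] -> ['a', 'e', 'c']
'e': index 1 in ['a', 'e', 'c'] -> ['e', 'a', 'c']
'a': index 1 in ['e', 'a', 'c'] -> ['a', 'e', 'c']
'e': index 1 in ['a', 'e', 'c'] -> ['e', 'a', 'c']
'c': index 2 in ['e', 'a', 'c'] -> ['c', 'e', 'a']
'a': index 2 in ['c', 'e', 'a'] -> ['a', 'c', 'e']
'e': index 2 in ['a', 'c', 'e'] -> ['e', 'a', 'c']


Output: [2, 1, 1, 1, 1, 2, 2, 2]


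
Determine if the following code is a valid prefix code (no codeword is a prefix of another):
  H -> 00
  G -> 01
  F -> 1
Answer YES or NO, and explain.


Checking each pair (does one codeword prefix another?):
  H='00' vs G='01': no prefix
  H='00' vs F='1': no prefix
  G='01' vs H='00': no prefix
  G='01' vs F='1': no prefix
  F='1' vs H='00': no prefix
  F='1' vs G='01': no prefix
No violation found over all pairs.

YES -- this is a valid prefix code. No codeword is a prefix of any other codeword.


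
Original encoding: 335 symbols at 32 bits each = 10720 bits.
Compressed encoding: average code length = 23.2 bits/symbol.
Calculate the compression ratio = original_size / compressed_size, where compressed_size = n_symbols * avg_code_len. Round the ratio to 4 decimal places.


original_size = n_symbols * orig_bits = 335 * 32 = 10720 bits
compressed_size = n_symbols * avg_code_len = 335 * 23.2 = 7772.0 bits
ratio = original_size / compressed_size = 10720 / 7772.0 = 1.3793

Compression ratio = 1.3793


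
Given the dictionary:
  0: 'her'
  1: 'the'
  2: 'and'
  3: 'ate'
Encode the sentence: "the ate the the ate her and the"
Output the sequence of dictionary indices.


Look up each word in the dictionary:
  'the' -> 1
  'ate' -> 3
  'the' -> 1
  'the' -> 1
  'ate' -> 3
  'her' -> 0
  'and' -> 2
  'the' -> 1

Encoded: [1, 3, 1, 1, 3, 0, 2, 1]


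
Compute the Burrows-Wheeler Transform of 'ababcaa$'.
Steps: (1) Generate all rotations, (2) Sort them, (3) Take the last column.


Rotations (sorted):
  0: $ababcaa -> last char: a
  1: a$ababca -> last char: a
  2: aa$ababc -> last char: c
  3: ababcaa$ -> last char: $
  4: abcaa$ab -> last char: b
  5: babcaa$a -> last char: a
  6: bcaa$aba -> last char: a
  7: caa$abab -> last char: b


BWT = aac$baab


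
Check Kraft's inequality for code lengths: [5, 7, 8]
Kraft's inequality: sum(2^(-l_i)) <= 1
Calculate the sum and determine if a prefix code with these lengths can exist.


Sum = 2^(-5) + 2^(-7) + 2^(-8)
    = 0.03125 + 0.0078125 + 0.00390625
    = 11/256 = 0.04296875
Since 0.04296875 <= 1, Kraft's inequality IS satisfied.
A prefix code with these lengths CAN exist.

Kraft sum = 0.04296875. Satisfied.


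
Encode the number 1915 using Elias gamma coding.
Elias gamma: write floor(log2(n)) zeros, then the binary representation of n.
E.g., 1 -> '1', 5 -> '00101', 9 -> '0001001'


num_bits = floor(log2(1915)) + 1 = 11
leading_zeros = num_bits - 1 = 10
binary(1915) = 11101111011

Elias gamma(1915) = '0000000000' + '11101111011' = 000000000011101111011 (21 bits)


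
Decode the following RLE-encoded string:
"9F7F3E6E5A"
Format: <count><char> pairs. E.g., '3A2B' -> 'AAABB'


Expanding each <count><char> pair:
  9F -> 'FFFFFFFFF'
  7F -> 'FFFFFFF'
  3E -> 'EEE'
  6E -> 'EEEEEE'
  5A -> 'AAAAA'

Decoded = FFFFFFFFFFFFFFFFEEEEEEEEEAAAAA


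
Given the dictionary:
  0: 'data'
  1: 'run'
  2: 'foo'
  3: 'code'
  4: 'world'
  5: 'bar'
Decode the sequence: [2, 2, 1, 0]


Look up each index in the dictionary:
  2 -> 'foo'
  2 -> 'foo'
  1 -> 'run'
  0 -> 'data'

Decoded: "foo foo run data"


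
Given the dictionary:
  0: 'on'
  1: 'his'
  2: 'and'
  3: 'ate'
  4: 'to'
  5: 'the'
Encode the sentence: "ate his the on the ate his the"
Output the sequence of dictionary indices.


Look up each word in the dictionary:
  'ate' -> 3
  'his' -> 1
  'the' -> 5
  'on' -> 0
  'the' -> 5
  'ate' -> 3
  'his' -> 1
  'the' -> 5

Encoded: [3, 1, 5, 0, 5, 3, 1, 5]


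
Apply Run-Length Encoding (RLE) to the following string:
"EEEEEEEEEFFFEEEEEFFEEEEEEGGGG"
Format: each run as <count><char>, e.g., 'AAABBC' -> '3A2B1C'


Scanning runs left to right:
  i=0: run of 'E' x 9 -> '9E'
  i=9: run of 'F' x 3 -> '3F'
  i=12: run of 'E' x 5 -> '5E'
  i=17: run of 'F' x 2 -> '2F'
  i=19: run of 'E' x 6 -> '6E'
  i=25: run of 'G' x 4 -> '4G'

RLE = 9E3F5E2F6E4G


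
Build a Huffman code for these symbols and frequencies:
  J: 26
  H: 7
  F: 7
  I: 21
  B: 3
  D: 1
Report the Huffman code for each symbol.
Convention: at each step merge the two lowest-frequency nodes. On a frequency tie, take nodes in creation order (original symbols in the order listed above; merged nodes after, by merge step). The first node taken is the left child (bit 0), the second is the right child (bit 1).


Huffman tree construction:
Step 1: Merge D(1) + B(3) = 4
Step 2: Merge (D+B)(4) + H(7) = 11
Step 3: Merge F(7) + ((D+B)+H)(11) = 18
Step 4: Merge (F+((D+B)+H))(18) + I(21) = 39
Step 5: Merge J(26) + ((F+((D+B)+H))+I)(39) = 65
Read each symbol's code off the tree from the root (left child = 0, right child = 1).

Codes:
  J: 0 (length 1)
  H: 1011 (length 4)
  F: 100 (length 3)
  I: 11 (length 2)
  B: 10101 (length 5)
  D: 10100 (length 5)
Average code length: 137/65 = 2.1077 bits/symbol


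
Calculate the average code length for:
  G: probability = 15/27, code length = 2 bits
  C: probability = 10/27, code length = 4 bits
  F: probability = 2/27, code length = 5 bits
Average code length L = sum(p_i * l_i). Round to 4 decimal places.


Weighted contributions p_i * l_i:
  G: (15/27) * 2 = 30/27
  C: (10/27) * 4 = 40/27
  F: (2/27) * 5 = 10/27
Sum = (30 + 40 + 10)/27 = 80/27

L = 80/27 = 2.9630 bits/symbol


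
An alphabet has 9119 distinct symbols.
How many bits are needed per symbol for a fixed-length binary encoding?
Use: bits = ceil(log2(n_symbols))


log2(9119) = 13.1547
Bracket: 2^13 = 8192 < 9119 <= 2^14 = 16384
So ceil(log2(9119)) = 14

bits = ceil(log2(9119)) = ceil(13.1547) = 14 bits


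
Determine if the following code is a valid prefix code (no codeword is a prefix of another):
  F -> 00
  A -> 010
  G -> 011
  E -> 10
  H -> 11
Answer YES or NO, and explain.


Checking each pair (does one codeword prefix another?):
  F='00' vs A='010': no prefix
  F='00' vs G='011': no prefix
  F='00' vs E='10': no prefix
  F='00' vs H='11': no prefix
  A='010' vs F='00': no prefix
  A='010' vs G='011': no prefix
  A='010' vs E='10': no prefix
  A='010' vs H='11': no prefix
  G='011' vs F='00': no prefix
  G='011' vs A='010': no prefix
  G='011' vs E='10': no prefix
  G='011' vs H='11': no prefix
  E='10' vs F='00': no prefix
  E='10' vs A='010': no prefix
  E='10' vs G='011': no prefix
  E='10' vs H='11': no prefix
  H='11' vs F='00': no prefix
  H='11' vs A='010': no prefix
  H='11' vs G='011': no prefix
  H='11' vs E='10': no prefix
No violation found over all pairs.

YES -- this is a valid prefix code. No codeword is a prefix of any other codeword.


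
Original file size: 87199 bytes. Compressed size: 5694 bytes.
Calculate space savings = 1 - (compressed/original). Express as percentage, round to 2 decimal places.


ratio = compressed/original = 5694/87199 = 0.065299
savings = 1 - ratio = 1 - 0.065299 = 0.934701
as a percentage: 0.934701 * 100 = 93.47%

Space savings = 1 - 5694/87199 = 93.47%


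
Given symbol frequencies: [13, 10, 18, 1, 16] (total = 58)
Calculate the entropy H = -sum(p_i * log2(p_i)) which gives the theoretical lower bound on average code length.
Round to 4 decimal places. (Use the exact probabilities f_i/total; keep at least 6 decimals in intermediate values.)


Per-symbol terms -p_i * log2(p_i) with p_i = f_i/58:
  p = 13/58 = 0.224138: log2(p) = -2.157541, -p*log2(p) = 0.483587
  p = 10/58 = 0.172414: log2(p) = -2.536053, -p*log2(p) = 0.437251
  p = 18/58 = 0.310345: log2(p) = -1.688056, -p*log2(p) = 0.523879
  p = 1/58 = 0.017241: log2(p) = -5.857981, -p*log2(p) = 0.101000
  p = 16/58 = 0.275862: log2(p) = -1.857981, -p*log2(p) = 0.512546
H = 0.483587 + 0.437251 + 0.523879 + 0.101000 + 0.512546 = 2.058263

H = 2.0583 bits/symbol


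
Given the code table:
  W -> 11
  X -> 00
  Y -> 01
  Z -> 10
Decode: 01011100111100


Decoding:
01 -> Y
01 -> Y
11 -> W
00 -> X
11 -> W
11 -> W
00 -> X


Result: YYWXWWX


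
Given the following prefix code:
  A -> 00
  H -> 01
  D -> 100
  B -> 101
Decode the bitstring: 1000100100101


Decoding step by step:
Bits 100 -> D
Bits 01 -> H
Bits 00 -> A
Bits 100 -> D
Bits 101 -> B


Decoded message: DHADB


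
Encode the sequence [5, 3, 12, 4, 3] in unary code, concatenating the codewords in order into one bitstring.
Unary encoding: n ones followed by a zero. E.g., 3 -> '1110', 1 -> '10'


Encode each number as n ones followed by a terminating 0:
  5 -> 111110 (6 bits)
  3 -> 1110 (4 bits)
  12 -> 1111111111110 (13 bits)
  4 -> 11110 (5 bits)
  3 -> 1110 (4 bits)
Total length = 6 + 4 + 13 + 5 + 4 = 32 bits.

Unary([5, 3, 12, 4, 3]) = 11111011101111111111110111101110 (32 bits)


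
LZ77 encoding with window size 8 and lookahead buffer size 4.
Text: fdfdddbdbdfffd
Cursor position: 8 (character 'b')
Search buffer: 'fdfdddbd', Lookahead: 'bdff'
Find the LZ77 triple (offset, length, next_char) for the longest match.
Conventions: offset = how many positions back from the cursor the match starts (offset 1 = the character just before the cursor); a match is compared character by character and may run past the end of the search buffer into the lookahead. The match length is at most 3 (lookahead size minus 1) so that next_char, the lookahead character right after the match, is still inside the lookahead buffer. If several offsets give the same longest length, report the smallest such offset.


Try each offset into the search buffer:
  offset=1 (pos 7, char 'd'): match length 0
  offset=2 (pos 6, char 'b'): match length 2
  offset=3 (pos 5, char 'd'): match length 0
  offset=4 (pos 4, char 'd'): match length 0
  offset=5 (pos 3, char 'd'): match length 0
  offset=6 (pos 2, char 'f'): match length 0
  offset=7 (pos 1, char 'd'): match length 0
  offset=8 (pos 0, char 'f'): match length 0
Longest match has length 2 at offset 2.
next_char = character at position 8 + 2 = 10 -> 'f'

Best match: offset=2, length=2 (matching 'bd' starting at position 6)
LZ77 triple: (2, 2, 'f')


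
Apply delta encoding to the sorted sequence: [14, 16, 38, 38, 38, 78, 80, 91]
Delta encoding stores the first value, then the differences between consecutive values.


First value: 14
Deltas:
  16 - 14 = 2
  38 - 16 = 22
  38 - 38 = 0
  38 - 38 = 0
  78 - 38 = 40
  80 - 78 = 2
  91 - 80 = 11


Delta encoded: [14, 2, 22, 0, 0, 40, 2, 11]


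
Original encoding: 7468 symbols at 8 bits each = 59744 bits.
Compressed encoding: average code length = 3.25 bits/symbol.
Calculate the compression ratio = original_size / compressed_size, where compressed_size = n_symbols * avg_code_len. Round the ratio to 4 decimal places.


original_size = n_symbols * orig_bits = 7468 * 8 = 59744 bits
compressed_size = n_symbols * avg_code_len = 7468 * 3.25 = 24271.0 bits
ratio = original_size / compressed_size = 59744 / 24271.0 = 2.4615

Compression ratio = 2.4615


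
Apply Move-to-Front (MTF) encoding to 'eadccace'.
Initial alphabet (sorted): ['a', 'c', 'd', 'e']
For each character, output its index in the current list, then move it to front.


MTF encoding:
'e': index 3 in ['a', 'c', 'd', 'e'] -> ['e', 'a', 'c', 'd']
'a': index 1 in ['e', 'a', 'c', 'd'] -> ['a', 'e', 'c', 'd']
'd': index 3 in ['a', 'e', 'c', 'd'] -> ['d', 'a', 'e', 'c']
'c': index 3 in ['d', 'a', 'e', 'c'] -> ['c', 'd', 'a', 'e']
'c': index 0 in ['c', 'd', 'a', 'e'] -> ['c', 'd', 'a', 'e']
'a': index 2 in ['c', 'd', 'a', 'e'] -> ['a', 'c', 'd', 'e']
'c': index 1 in ['a', 'c', 'd', 'e'] -> ['c', 'a', 'd', 'e']
'e': index 3 in ['c', 'a', 'd', 'e'] -> ['e', 'c', 'a', 'd']


Output: [3, 1, 3, 3, 0, 2, 1, 3]
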